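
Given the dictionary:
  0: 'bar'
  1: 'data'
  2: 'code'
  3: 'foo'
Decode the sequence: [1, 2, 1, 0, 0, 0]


Look up each index in the dictionary:
  1 -> 'data'
  2 -> 'code'
  1 -> 'data'
  0 -> 'bar'
  0 -> 'bar'
  0 -> 'bar'

Decoded: "data code data bar bar bar"


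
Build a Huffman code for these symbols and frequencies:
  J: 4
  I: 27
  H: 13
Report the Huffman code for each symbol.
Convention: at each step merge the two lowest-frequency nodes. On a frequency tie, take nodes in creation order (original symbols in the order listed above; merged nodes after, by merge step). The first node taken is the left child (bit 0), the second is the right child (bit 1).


Huffman tree construction:
Step 1: Merge J(4) + H(13) = 17
Step 2: Merge (J+H)(17) + I(27) = 44
Read each symbol's code off the tree from the root (left child = 0, right child = 1).

Codes:
  J: 00 (length 2)
  I: 1 (length 1)
  H: 01 (length 2)
Average code length: 61/44 = 1.3864 bits/symbol


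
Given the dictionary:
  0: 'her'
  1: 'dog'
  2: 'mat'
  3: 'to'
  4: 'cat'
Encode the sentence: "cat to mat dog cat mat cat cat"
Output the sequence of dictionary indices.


Look up each word in the dictionary:
  'cat' -> 4
  'to' -> 3
  'mat' -> 2
  'dog' -> 1
  'cat' -> 4
  'mat' -> 2
  'cat' -> 4
  'cat' -> 4

Encoded: [4, 3, 2, 1, 4, 2, 4, 4]


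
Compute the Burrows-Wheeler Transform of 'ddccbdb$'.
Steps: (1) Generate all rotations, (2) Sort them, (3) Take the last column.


Rotations (sorted):
  0: $ddccbdb -> last char: b
  1: b$ddccbd -> last char: d
  2: bdb$ddcc -> last char: c
  3: cbdb$ddc -> last char: c
  4: ccbdb$dd -> last char: d
  5: db$ddccb -> last char: b
  6: dccbdb$d -> last char: d
  7: ddccbdb$ -> last char: $


BWT = bdccdbd$


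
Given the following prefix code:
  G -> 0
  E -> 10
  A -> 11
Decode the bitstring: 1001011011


Decoding step by step:
Bits 10 -> E
Bits 0 -> G
Bits 10 -> E
Bits 11 -> A
Bits 0 -> G
Bits 11 -> A


Decoded message: EGEAGA


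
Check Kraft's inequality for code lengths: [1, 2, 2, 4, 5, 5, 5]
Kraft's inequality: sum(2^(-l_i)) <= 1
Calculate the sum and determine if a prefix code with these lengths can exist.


Sum = 2^(-1) + 2^(-2) + 2^(-2) + 2^(-4) + 2^(-5) + 2^(-5) + 2^(-5)
    = 0.5 + 0.25 + 0.25 + 0.0625 + 0.03125 + 0.03125 + 0.03125
    = 37/32 = 1.15625
Since 1.15625 > 1, Kraft's inequality is NOT satisfied.
A prefix code with these lengths CANNOT exist.

Kraft sum = 1.15625. Not satisfied.


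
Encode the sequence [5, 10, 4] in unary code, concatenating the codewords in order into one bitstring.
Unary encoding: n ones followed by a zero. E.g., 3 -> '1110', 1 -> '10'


Encode each number as n ones followed by a terminating 0:
  5 -> 111110 (6 bits)
  10 -> 11111111110 (11 bits)
  4 -> 11110 (5 bits)
Total length = 6 + 11 + 5 = 22 bits.

Unary([5, 10, 4]) = 1111101111111111011110 (22 bits)


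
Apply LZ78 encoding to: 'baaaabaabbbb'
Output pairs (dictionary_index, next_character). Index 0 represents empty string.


LZ78 encoding steps:
Dictionary: {0: ''}
Step 1: w='' (idx 0), next='b' -> output (0, 'b'), add 'b' as idx 1
Step 2: w='' (idx 0), next='a' -> output (0, 'a'), add 'a' as idx 2
Step 3: w='a' (idx 2), next='a' -> output (2, 'a'), add 'aa' as idx 3
Step 4: w='a' (idx 2), next='b' -> output (2, 'b'), add 'ab' as idx 4
Step 5: w='aa' (idx 3), next='b' -> output (3, 'b'), add 'aab' as idx 5
Step 6: w='b' (idx 1), next='b' -> output (1, 'b'), add 'bb' as idx 6
Step 7: w='b' (idx 1), end of input -> output (1, '')


Encoded: [(0, 'b'), (0, 'a'), (2, 'a'), (2, 'b'), (3, 'b'), (1, 'b'), (1, '')]


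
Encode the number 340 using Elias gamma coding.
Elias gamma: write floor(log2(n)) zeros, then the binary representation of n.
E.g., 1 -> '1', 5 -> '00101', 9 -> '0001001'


num_bits = floor(log2(340)) + 1 = 9
leading_zeros = num_bits - 1 = 8
binary(340) = 101010100

Elias gamma(340) = '00000000' + '101010100' = 00000000101010100 (17 bits)


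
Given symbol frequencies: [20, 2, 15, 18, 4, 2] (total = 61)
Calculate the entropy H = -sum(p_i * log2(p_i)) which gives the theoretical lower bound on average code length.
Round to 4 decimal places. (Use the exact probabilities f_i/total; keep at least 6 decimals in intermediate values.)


Per-symbol terms -p_i * log2(p_i) with p_i = f_i/61:
  p = 20/61 = 0.327869: log2(p) = -1.608809, -p*log2(p) = 0.527478
  p = 2/61 = 0.032787: log2(p) = -4.930737, -p*log2(p) = 0.161664
  p = 15/61 = 0.245902: log2(p) = -2.023847, -p*log2(p) = 0.497667
  p = 18/61 = 0.295082: log2(p) = -1.760812, -p*log2(p) = 0.519584
  p = 4/61 = 0.065574: log2(p) = -3.930737, -p*log2(p) = 0.257753
  p = 2/61 = 0.032787: log2(p) = -4.930737, -p*log2(p) = 0.161664
H = 0.527478 + 0.161664 + 0.497667 + 0.519584 + 0.257753 + 0.161664 = 2.125810

H = 2.1258 bits/symbol


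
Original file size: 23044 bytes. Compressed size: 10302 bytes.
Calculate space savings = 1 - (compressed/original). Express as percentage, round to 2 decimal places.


ratio = compressed/original = 10302/23044 = 0.447058
savings = 1 - ratio = 1 - 0.447058 = 0.552942
as a percentage: 0.552942 * 100 = 55.29%

Space savings = 1 - 10302/23044 = 55.29%


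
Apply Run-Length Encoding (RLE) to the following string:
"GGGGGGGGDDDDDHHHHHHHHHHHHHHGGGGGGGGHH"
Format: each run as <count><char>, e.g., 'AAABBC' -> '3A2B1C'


Scanning runs left to right:
  i=0: run of 'G' x 8 -> '8G'
  i=8: run of 'D' x 5 -> '5D'
  i=13: run of 'H' x 14 -> '14H'
  i=27: run of 'G' x 8 -> '8G'
  i=35: run of 'H' x 2 -> '2H'

RLE = 8G5D14H8G2H


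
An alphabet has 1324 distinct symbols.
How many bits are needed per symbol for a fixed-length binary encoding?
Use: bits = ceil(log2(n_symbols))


log2(1324) = 10.3707
Bracket: 2^10 = 1024 < 1324 <= 2^11 = 2048
So ceil(log2(1324)) = 11

bits = ceil(log2(1324)) = ceil(10.3707) = 11 bits


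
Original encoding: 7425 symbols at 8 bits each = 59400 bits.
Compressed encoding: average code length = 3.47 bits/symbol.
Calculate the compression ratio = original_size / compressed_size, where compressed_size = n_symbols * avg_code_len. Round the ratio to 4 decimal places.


original_size = n_symbols * orig_bits = 7425 * 8 = 59400 bits
compressed_size = n_symbols * avg_code_len = 7425 * 3.47 = 25764.75 bits
ratio = original_size / compressed_size = 59400 / 25764.75 = 2.3055

Compression ratio = 2.3055


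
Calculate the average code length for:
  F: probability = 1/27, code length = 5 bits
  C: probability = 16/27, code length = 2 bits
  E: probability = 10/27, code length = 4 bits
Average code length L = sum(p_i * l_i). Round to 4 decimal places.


Weighted contributions p_i * l_i:
  F: (1/27) * 5 = 5/27
  C: (16/27) * 2 = 32/27
  E: (10/27) * 4 = 40/27
Sum = (5 + 32 + 40)/27 = 77/27

L = 77/27 = 2.8519 bits/symbol


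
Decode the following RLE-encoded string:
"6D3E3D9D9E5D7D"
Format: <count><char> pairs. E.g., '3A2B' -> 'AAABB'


Expanding each <count><char> pair:
  6D -> 'DDDDDD'
  3E -> 'EEE'
  3D -> 'DDD'
  9D -> 'DDDDDDDDD'
  9E -> 'EEEEEEEEE'
  5D -> 'DDDDD'
  7D -> 'DDDDDDD'

Decoded = DDDDDDEEEDDDDDDDDDDDDEEEEEEEEEDDDDDDDDDDDD


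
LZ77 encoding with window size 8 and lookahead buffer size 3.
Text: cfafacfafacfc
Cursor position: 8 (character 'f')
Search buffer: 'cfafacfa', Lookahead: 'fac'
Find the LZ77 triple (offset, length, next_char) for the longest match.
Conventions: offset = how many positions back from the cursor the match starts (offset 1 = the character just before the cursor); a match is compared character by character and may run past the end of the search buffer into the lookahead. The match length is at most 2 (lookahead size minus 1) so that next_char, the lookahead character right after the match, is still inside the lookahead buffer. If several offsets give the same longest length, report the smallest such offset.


Try each offset into the search buffer:
  offset=1 (pos 7, char 'a'): match length 0
  offset=2 (pos 6, char 'f'): match length 2
  offset=3 (pos 5, char 'c'): match length 0
  offset=4 (pos 4, char 'a'): match length 0
  offset=5 (pos 3, char 'f'): match length 2
  offset=6 (pos 2, char 'a'): match length 0
  offset=7 (pos 1, char 'f'): match length 2
  offset=8 (pos 0, char 'c'): match length 0
Longest match has length 2, found at offsets 2, 5, 7; take the smallest, offset 2.
next_char = character at position 8 + 2 = 10 -> 'c'

Best match: offset=2, length=2 (matching 'fa' starting at position 6)
LZ77 triple: (2, 2, 'c')


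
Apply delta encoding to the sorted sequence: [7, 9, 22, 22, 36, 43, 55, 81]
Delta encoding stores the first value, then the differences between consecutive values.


First value: 7
Deltas:
  9 - 7 = 2
  22 - 9 = 13
  22 - 22 = 0
  36 - 22 = 14
  43 - 36 = 7
  55 - 43 = 12
  81 - 55 = 26


Delta encoded: [7, 2, 13, 0, 14, 7, 12, 26]


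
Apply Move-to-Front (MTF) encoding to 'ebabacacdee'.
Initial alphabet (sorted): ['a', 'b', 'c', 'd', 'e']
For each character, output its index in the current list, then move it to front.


MTF encoding:
'e': index 4 in ['a', 'b', 'c', 'd', 'e'] -> ['e', 'a', 'b', 'c', 'd']
'b': index 2 in ['e', 'a', 'b', 'c', 'd'] -> ['b', 'e', 'a', 'c', 'd']
'a': index 2 in ['b', 'e', 'a', 'c', 'd'] -> ['a', 'b', 'e', 'c', 'd']
'b': index 1 in ['a', 'b', 'e', 'c', 'd'] -> ['b', 'a', 'e', 'c', 'd']
'a': index 1 in ['b', 'a', 'e', 'c', 'd'] -> ['a', 'b', 'e', 'c', 'd']
'c': index 3 in ['a', 'b', 'e', 'c', 'd'] -> ['c', 'a', 'b', 'e', 'd']
'a': index 1 in ['c', 'a', 'b', 'e', 'd'] -> ['a', 'c', 'b', 'e', 'd']
'c': index 1 in ['a', 'c', 'b', 'e', 'd'] -> ['c', 'a', 'b', 'e', 'd']
'd': index 4 in ['c', 'a', 'b', 'e', 'd'] -> ['d', 'c', 'a', 'b', 'e']
'e': index 4 in ['d', 'c', 'a', 'b', 'e'] -> ['e', 'd', 'c', 'a', 'b']
'e': index 0 in ['e', 'd', 'c', 'a', 'b'] -> ['e', 'd', 'c', 'a', 'b']


Output: [4, 2, 2, 1, 1, 3, 1, 1, 4, 4, 0]


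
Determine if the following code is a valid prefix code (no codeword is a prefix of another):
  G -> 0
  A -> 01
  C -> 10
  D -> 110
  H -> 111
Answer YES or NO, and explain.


Checking each pair (does one codeword prefix another?):
  G='0' vs A='01': prefix -- VIOLATION

NO -- this is NOT a valid prefix code. G (0) is a prefix of A (01).


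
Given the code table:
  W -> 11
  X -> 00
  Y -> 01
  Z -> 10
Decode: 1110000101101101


Decoding:
11 -> W
10 -> Z
00 -> X
01 -> Y
01 -> Y
10 -> Z
11 -> W
01 -> Y


Result: WZXYYZWY


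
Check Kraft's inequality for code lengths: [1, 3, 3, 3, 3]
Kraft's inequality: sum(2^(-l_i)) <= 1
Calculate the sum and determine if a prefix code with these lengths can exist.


Sum = 2^(-1) + 2^(-3) + 2^(-3) + 2^(-3) + 2^(-3)
    = 0.5 + 0.125 + 0.125 + 0.125 + 0.125
    = 8/8 = 1.0
Since 1.0 <= 1, Kraft's inequality IS satisfied.
A prefix code with these lengths CAN exist.

Kraft sum = 1.0. Satisfied.


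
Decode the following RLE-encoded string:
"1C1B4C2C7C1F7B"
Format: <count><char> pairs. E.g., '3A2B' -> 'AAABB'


Expanding each <count><char> pair:
  1C -> 'C'
  1B -> 'B'
  4C -> 'CCCC'
  2C -> 'CC'
  7C -> 'CCCCCCC'
  1F -> 'F'
  7B -> 'BBBBBBB'

Decoded = CBCCCCCCCCCCCCCFBBBBBBB


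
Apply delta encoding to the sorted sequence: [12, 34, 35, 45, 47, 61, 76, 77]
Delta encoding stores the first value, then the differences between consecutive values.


First value: 12
Deltas:
  34 - 12 = 22
  35 - 34 = 1
  45 - 35 = 10
  47 - 45 = 2
  61 - 47 = 14
  76 - 61 = 15
  77 - 76 = 1


Delta encoded: [12, 22, 1, 10, 2, 14, 15, 1]


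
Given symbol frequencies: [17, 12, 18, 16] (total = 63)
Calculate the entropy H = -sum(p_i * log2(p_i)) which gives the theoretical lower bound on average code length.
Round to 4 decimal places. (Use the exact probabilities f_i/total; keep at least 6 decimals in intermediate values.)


Per-symbol terms -p_i * log2(p_i) with p_i = f_i/63:
  p = 17/63 = 0.269841: log2(p) = -1.889817, -p*log2(p) = 0.509951
  p = 12/63 = 0.190476: log2(p) = -2.392317, -p*log2(p) = 0.455680
  p = 18/63 = 0.285714: log2(p) = -1.807355, -p*log2(p) = 0.516387
  p = 16/63 = 0.253968: log2(p) = -1.977280, -p*log2(p) = 0.502166
H = 0.509951 + 0.455680 + 0.516387 + 0.502166 = 1.984184

H = 1.9842 bits/symbol


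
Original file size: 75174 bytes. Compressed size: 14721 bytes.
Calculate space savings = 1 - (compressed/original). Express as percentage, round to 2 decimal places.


ratio = compressed/original = 14721/75174 = 0.195826
savings = 1 - ratio = 1 - 0.195826 = 0.804174
as a percentage: 0.804174 * 100 = 80.42%

Space savings = 1 - 14721/75174 = 80.42%


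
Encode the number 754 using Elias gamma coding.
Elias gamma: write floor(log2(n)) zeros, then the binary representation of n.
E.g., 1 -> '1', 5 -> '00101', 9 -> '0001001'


num_bits = floor(log2(754)) + 1 = 10
leading_zeros = num_bits - 1 = 9
binary(754) = 1011110010

Elias gamma(754) = '000000000' + '1011110010' = 0000000001011110010 (19 bits)


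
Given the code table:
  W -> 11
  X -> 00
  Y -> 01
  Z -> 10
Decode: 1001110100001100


Decoding:
10 -> Z
01 -> Y
11 -> W
01 -> Y
00 -> X
00 -> X
11 -> W
00 -> X


Result: ZYWYXXWX


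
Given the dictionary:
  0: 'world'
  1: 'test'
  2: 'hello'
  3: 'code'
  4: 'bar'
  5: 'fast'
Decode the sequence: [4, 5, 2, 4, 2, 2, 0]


Look up each index in the dictionary:
  4 -> 'bar'
  5 -> 'fast'
  2 -> 'hello'
  4 -> 'bar'
  2 -> 'hello'
  2 -> 'hello'
  0 -> 'world'

Decoded: "bar fast hello bar hello hello world"


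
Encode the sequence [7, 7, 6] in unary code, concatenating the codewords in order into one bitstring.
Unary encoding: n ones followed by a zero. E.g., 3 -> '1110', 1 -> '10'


Encode each number as n ones followed by a terminating 0:
  7 -> 11111110 (8 bits)
  7 -> 11111110 (8 bits)
  6 -> 1111110 (7 bits)
Total length = 8 + 8 + 7 = 23 bits.

Unary([7, 7, 6]) = 11111110111111101111110 (23 bits)


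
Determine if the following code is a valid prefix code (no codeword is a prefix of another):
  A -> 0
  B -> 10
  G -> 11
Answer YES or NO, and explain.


Checking each pair (does one codeword prefix another?):
  A='0' vs B='10': no prefix
  A='0' vs G='11': no prefix
  B='10' vs A='0': no prefix
  B='10' vs G='11': no prefix
  G='11' vs A='0': no prefix
  G='11' vs B='10': no prefix
No violation found over all pairs.

YES -- this is a valid prefix code. No codeword is a prefix of any other codeword.


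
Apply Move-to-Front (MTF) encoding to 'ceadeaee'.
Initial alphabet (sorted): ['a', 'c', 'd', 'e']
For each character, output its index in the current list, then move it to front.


MTF encoding:
'c': index 1 in ['a', 'c', 'd', 'e'] -> ['c', 'a', 'd', 'e']
'e': index 3 in ['c', 'a', 'd', 'e'] -> ['e', 'c', 'a', 'd']
'a': index 2 in ['e', 'c', 'a', 'd'] -> ['a', 'e', 'c', 'd']
'd': index 3 in ['a', 'e', 'c', 'd'] -> ['d', 'a', 'e', 'c']
'e': index 2 in ['d', 'a', 'e', 'c'] -> ['e', 'd', 'a', 'c']
'a': index 2 in ['e', 'd', 'a', 'c'] -> ['a', 'e', 'd', 'c']
'e': index 1 in ['a', 'e', 'd', 'c'] -> ['e', 'a', 'd', 'c']
'e': index 0 in ['e', 'a', 'd', 'c'] -> ['e', 'a', 'd', 'c']


Output: [1, 3, 2, 3, 2, 2, 1, 0]


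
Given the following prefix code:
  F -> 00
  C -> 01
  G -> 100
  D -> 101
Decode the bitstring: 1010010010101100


Decoding step by step:
Bits 101 -> D
Bits 00 -> F
Bits 100 -> G
Bits 101 -> D
Bits 01 -> C
Bits 100 -> G


Decoded message: DFGDCG


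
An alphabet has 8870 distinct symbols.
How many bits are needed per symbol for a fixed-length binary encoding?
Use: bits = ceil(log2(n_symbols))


log2(8870) = 13.1147
Bracket: 2^13 = 8192 < 8870 <= 2^14 = 16384
So ceil(log2(8870)) = 14

bits = ceil(log2(8870)) = ceil(13.1147) = 14 bits


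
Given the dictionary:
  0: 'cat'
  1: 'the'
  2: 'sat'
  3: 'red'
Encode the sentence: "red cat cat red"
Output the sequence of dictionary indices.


Look up each word in the dictionary:
  'red' -> 3
  'cat' -> 0
  'cat' -> 0
  'red' -> 3

Encoded: [3, 0, 0, 3]


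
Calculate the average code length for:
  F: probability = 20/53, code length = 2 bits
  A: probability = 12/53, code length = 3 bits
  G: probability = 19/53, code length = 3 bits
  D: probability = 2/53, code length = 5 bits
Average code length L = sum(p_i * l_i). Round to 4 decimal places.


Weighted contributions p_i * l_i:
  F: (20/53) * 2 = 40/53
  A: (12/53) * 3 = 36/53
  G: (19/53) * 3 = 57/53
  D: (2/53) * 5 = 10/53
Sum = (40 + 36 + 57 + 10)/53 = 143/53

L = 143/53 = 2.6981 bits/symbol


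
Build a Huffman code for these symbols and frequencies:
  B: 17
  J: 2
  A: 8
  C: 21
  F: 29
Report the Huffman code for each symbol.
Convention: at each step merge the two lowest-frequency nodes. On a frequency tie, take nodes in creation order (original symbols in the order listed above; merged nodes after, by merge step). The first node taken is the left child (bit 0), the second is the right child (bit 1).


Huffman tree construction:
Step 1: Merge J(2) + A(8) = 10
Step 2: Merge (J+A)(10) + B(17) = 27
Step 3: Merge C(21) + ((J+A)+B)(27) = 48
Step 4: Merge F(29) + (C+((J+A)+B))(48) = 77
Read each symbol's code off the tree from the root (left child = 0, right child = 1).

Codes:
  B: 111 (length 3)
  J: 1100 (length 4)
  A: 1101 (length 4)
  C: 10 (length 2)
  F: 0 (length 1)
Average code length: 162/77 = 2.1039 bits/symbol


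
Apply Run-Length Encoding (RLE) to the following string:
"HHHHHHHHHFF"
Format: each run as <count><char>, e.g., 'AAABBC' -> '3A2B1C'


Scanning runs left to right:
  i=0: run of 'H' x 9 -> '9H'
  i=9: run of 'F' x 2 -> '2F'

RLE = 9H2F


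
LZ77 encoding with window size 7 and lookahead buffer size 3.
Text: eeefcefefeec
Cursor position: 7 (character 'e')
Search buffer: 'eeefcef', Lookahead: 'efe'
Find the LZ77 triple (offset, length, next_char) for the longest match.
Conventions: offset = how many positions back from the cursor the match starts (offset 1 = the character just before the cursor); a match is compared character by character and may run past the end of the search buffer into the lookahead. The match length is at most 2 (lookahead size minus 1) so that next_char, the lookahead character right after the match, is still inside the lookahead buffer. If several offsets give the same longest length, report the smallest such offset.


Try each offset into the search buffer:
  offset=1 (pos 6, char 'f'): match length 0
  offset=2 (pos 5, char 'e'): match length 2
  offset=3 (pos 4, char 'c'): match length 0
  offset=4 (pos 3, char 'f'): match length 0
  offset=5 (pos 2, char 'e'): match length 2
  offset=6 (pos 1, char 'e'): match length 1
  offset=7 (pos 0, char 'e'): match length 1
Longest match has length 2, found at offsets 2, 5; take the smallest, offset 2.
next_char = character at position 7 + 2 = 9 -> 'e'

Best match: offset=2, length=2 (matching 'ef' starting at position 5)
LZ77 triple: (2, 2, 'e')


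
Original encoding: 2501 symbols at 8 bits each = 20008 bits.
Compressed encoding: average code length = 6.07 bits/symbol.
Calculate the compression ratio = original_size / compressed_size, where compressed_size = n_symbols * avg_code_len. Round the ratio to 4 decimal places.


original_size = n_symbols * orig_bits = 2501 * 8 = 20008 bits
compressed_size = n_symbols * avg_code_len = 2501 * 6.07 = 15181.07 bits
ratio = original_size / compressed_size = 20008 / 15181.07 = 1.318

Compression ratio = 1.318


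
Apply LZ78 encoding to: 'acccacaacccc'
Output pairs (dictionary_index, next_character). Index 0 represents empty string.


LZ78 encoding steps:
Dictionary: {0: ''}
Step 1: w='' (idx 0), next='a' -> output (0, 'a'), add 'a' as idx 1
Step 2: w='' (idx 0), next='c' -> output (0, 'c'), add 'c' as idx 2
Step 3: w='c' (idx 2), next='c' -> output (2, 'c'), add 'cc' as idx 3
Step 4: w='a' (idx 1), next='c' -> output (1, 'c'), add 'ac' as idx 4
Step 5: w='a' (idx 1), next='a' -> output (1, 'a'), add 'aa' as idx 5
Step 6: w='cc' (idx 3), next='c' -> output (3, 'c'), add 'ccc' as idx 6
Step 7: w='c' (idx 2), end of input -> output (2, '')


Encoded: [(0, 'a'), (0, 'c'), (2, 'c'), (1, 'c'), (1, 'a'), (3, 'c'), (2, '')]


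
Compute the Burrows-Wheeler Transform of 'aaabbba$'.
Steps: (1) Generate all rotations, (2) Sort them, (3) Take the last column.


Rotations (sorted):
  0: $aaabbba -> last char: a
  1: a$aaabbb -> last char: b
  2: aaabbba$ -> last char: $
  3: aabbba$a -> last char: a
  4: abbba$aa -> last char: a
  5: ba$aaabb -> last char: b
  6: bba$aaab -> last char: b
  7: bbba$aaa -> last char: a


BWT = ab$aabba


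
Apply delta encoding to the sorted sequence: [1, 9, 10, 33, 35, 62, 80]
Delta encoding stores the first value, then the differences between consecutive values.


First value: 1
Deltas:
  9 - 1 = 8
  10 - 9 = 1
  33 - 10 = 23
  35 - 33 = 2
  62 - 35 = 27
  80 - 62 = 18


Delta encoded: [1, 8, 1, 23, 2, 27, 18]


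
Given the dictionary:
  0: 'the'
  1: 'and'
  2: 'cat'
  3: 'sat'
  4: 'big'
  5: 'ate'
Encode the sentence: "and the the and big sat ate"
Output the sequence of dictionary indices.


Look up each word in the dictionary:
  'and' -> 1
  'the' -> 0
  'the' -> 0
  'and' -> 1
  'big' -> 4
  'sat' -> 3
  'ate' -> 5

Encoded: [1, 0, 0, 1, 4, 3, 5]


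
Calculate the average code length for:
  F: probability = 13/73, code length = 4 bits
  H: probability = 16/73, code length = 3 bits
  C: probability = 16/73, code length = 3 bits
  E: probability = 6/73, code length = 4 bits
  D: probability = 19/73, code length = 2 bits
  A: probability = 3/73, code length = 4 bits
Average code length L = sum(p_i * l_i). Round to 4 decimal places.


Weighted contributions p_i * l_i:
  F: (13/73) * 4 = 52/73
  H: (16/73) * 3 = 48/73
  C: (16/73) * 3 = 48/73
  E: (6/73) * 4 = 24/73
  D: (19/73) * 2 = 38/73
  A: (3/73) * 4 = 12/73
Sum = (52 + 48 + 48 + 24 + 38 + 12)/73 = 222/73

L = 222/73 = 3.0411 bits/symbol


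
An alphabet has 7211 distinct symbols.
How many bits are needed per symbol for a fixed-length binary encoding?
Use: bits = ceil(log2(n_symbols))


log2(7211) = 12.816
Bracket: 2^12 = 4096 < 7211 <= 2^13 = 8192
So ceil(log2(7211)) = 13

bits = ceil(log2(7211)) = ceil(12.816) = 13 bits


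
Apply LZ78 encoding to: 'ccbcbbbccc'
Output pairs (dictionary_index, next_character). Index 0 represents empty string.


LZ78 encoding steps:
Dictionary: {0: ''}
Step 1: w='' (idx 0), next='c' -> output (0, 'c'), add 'c' as idx 1
Step 2: w='c' (idx 1), next='b' -> output (1, 'b'), add 'cb' as idx 2
Step 3: w='cb' (idx 2), next='b' -> output (2, 'b'), add 'cbb' as idx 3
Step 4: w='' (idx 0), next='b' -> output (0, 'b'), add 'b' as idx 4
Step 5: w='c' (idx 1), next='c' -> output (1, 'c'), add 'cc' as idx 5
Step 6: w='c' (idx 1), end of input -> output (1, '')


Encoded: [(0, 'c'), (1, 'b'), (2, 'b'), (0, 'b'), (1, 'c'), (1, '')]


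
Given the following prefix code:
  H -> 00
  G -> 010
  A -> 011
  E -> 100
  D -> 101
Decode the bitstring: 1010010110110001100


Decoding step by step:
Bits 101 -> D
Bits 00 -> H
Bits 101 -> D
Bits 101 -> D
Bits 100 -> E
Bits 011 -> A
Bits 00 -> H


Decoded message: DHDDEAH


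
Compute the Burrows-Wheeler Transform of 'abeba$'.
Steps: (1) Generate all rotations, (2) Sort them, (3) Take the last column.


Rotations (sorted):
  0: $abeba -> last char: a
  1: a$abeb -> last char: b
  2: abeba$ -> last char: $
  3: ba$abe -> last char: e
  4: beba$a -> last char: a
  5: eba$ab -> last char: b


BWT = ab$eab


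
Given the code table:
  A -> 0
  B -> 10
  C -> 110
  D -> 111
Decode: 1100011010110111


Decoding:
110 -> C
0 -> A
0 -> A
110 -> C
10 -> B
110 -> C
111 -> D


Result: CAACBCD


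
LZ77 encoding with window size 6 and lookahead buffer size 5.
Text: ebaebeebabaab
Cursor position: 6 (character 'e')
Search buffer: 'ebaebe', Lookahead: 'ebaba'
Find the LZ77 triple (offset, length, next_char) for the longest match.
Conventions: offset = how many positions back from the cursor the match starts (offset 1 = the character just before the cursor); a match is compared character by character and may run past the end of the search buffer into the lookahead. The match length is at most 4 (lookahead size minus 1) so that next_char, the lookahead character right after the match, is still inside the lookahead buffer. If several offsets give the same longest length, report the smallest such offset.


Try each offset into the search buffer:
  offset=1 (pos 5, char 'e'): match length 1
  offset=2 (pos 4, char 'b'): match length 0
  offset=3 (pos 3, char 'e'): match length 2
  offset=4 (pos 2, char 'a'): match length 0
  offset=5 (pos 1, char 'b'): match length 0
  offset=6 (pos 0, char 'e'): match length 3
Longest match has length 3 at offset 6.
next_char = character at position 6 + 3 = 9 -> 'b'

Best match: offset=6, length=3 (matching 'eba' starting at position 0)
LZ77 triple: (6, 3, 'b')


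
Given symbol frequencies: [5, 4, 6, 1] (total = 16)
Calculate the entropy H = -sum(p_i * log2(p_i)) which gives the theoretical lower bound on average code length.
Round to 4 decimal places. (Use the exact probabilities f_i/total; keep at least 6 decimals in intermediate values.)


Per-symbol terms -p_i * log2(p_i) with p_i = f_i/16:
  p = 5/16 = 0.312500: log2(p) = -1.678072, -p*log2(p) = 0.524397
  p = 4/16 = 0.250000: log2(p) = -2.000000, -p*log2(p) = 0.500000
  p = 6/16 = 0.375000: log2(p) = -1.415037, -p*log2(p) = 0.530639
  p = 1/16 = 0.062500: log2(p) = -4.000000, -p*log2(p) = 0.250000
H = 0.524397 + 0.500000 + 0.530639 + 0.250000 = 1.805036

H = 1.805 bits/symbol


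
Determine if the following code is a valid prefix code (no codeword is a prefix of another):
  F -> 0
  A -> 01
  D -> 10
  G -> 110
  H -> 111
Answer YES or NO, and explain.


Checking each pair (does one codeword prefix another?):
  F='0' vs A='01': prefix -- VIOLATION

NO -- this is NOT a valid prefix code. F (0) is a prefix of A (01).


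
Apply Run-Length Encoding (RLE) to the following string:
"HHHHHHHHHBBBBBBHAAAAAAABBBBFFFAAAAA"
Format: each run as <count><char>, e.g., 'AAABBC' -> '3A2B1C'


Scanning runs left to right:
  i=0: run of 'H' x 9 -> '9H'
  i=9: run of 'B' x 6 -> '6B'
  i=15: run of 'H' x 1 -> '1H'
  i=16: run of 'A' x 7 -> '7A'
  i=23: run of 'B' x 4 -> '4B'
  i=27: run of 'F' x 3 -> '3F'
  i=30: run of 'A' x 5 -> '5A'

RLE = 9H6B1H7A4B3F5A


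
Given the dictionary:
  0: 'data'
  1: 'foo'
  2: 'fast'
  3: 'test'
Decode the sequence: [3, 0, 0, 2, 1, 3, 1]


Look up each index in the dictionary:
  3 -> 'test'
  0 -> 'data'
  0 -> 'data'
  2 -> 'fast'
  1 -> 'foo'
  3 -> 'test'
  1 -> 'foo'

Decoded: "test data data fast foo test foo"


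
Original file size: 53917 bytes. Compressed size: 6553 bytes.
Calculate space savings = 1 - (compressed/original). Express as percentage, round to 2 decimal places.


ratio = compressed/original = 6553/53917 = 0.121539
savings = 1 - ratio = 1 - 0.121539 = 0.878461
as a percentage: 0.878461 * 100 = 87.85%

Space savings = 1 - 6553/53917 = 87.85%


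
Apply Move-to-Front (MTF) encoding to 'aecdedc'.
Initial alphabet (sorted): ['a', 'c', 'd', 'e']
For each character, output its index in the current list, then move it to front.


MTF encoding:
'a': index 0 in ['a', 'c', 'd', 'e'] -> ['a', 'c', 'd', 'e']
'e': index 3 in ['a', 'c', 'd', 'e'] -> ['e', 'a', 'c', 'd']
'c': index 2 in ['e', 'a', 'c', 'd'] -> ['c', 'e', 'a', 'd']
'd': index 3 in ['c', 'e', 'a', 'd'] -> ['d', 'c', 'e', 'a']
'e': index 2 in ['d', 'c', 'e', 'a'] -> ['e', 'd', 'c', 'a']
'd': index 1 in ['e', 'd', 'c', 'a'] -> ['d', 'e', 'c', 'a']
'c': index 2 in ['d', 'e', 'c', 'a'] -> ['c', 'd', 'e', 'a']


Output: [0, 3, 2, 3, 2, 1, 2]


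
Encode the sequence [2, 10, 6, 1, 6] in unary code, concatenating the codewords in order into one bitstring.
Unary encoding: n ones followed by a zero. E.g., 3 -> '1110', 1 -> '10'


Encode each number as n ones followed by a terminating 0:
  2 -> 110 (3 bits)
  10 -> 11111111110 (11 bits)
  6 -> 1111110 (7 bits)
  1 -> 10 (2 bits)
  6 -> 1111110 (7 bits)
Total length = 3 + 11 + 7 + 2 + 7 = 30 bits.

Unary([2, 10, 6, 1, 6]) = 110111111111101111110101111110 (30 bits)


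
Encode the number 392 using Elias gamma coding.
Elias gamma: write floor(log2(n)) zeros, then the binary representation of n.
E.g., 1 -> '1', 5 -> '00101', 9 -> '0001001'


num_bits = floor(log2(392)) + 1 = 9
leading_zeros = num_bits - 1 = 8
binary(392) = 110001000

Elias gamma(392) = '00000000' + '110001000' = 00000000110001000 (17 bits)


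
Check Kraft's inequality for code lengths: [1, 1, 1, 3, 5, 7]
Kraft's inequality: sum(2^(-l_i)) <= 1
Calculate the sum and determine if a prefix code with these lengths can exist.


Sum = 2^(-1) + 2^(-1) + 2^(-1) + 2^(-3) + 2^(-5) + 2^(-7)
    = 0.5 + 0.5 + 0.5 + 0.125 + 0.03125 + 0.0078125
    = 213/128 = 1.6640625
Since 1.6640625 > 1, Kraft's inequality is NOT satisfied.
A prefix code with these lengths CANNOT exist.

Kraft sum = 1.6640625. Not satisfied.


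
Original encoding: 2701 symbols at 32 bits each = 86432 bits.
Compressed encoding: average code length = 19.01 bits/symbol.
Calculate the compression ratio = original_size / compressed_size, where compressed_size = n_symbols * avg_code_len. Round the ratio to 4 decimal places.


original_size = n_symbols * orig_bits = 2701 * 32 = 86432 bits
compressed_size = n_symbols * avg_code_len = 2701 * 19.01 = 51346.01 bits
ratio = original_size / compressed_size = 86432 / 51346.01 = 1.6833

Compression ratio = 1.6833


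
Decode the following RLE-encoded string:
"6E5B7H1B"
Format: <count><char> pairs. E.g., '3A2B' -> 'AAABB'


Expanding each <count><char> pair:
  6E -> 'EEEEEE'
  5B -> 'BBBBB'
  7H -> 'HHHHHHH'
  1B -> 'B'

Decoded = EEEEEEBBBBBHHHHHHHB


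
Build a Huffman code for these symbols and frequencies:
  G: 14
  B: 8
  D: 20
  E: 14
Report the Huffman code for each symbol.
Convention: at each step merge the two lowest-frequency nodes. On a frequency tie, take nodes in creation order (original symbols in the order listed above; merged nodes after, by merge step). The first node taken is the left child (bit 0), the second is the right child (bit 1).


Huffman tree construction:
Step 1: Merge B(8) + G(14) = 22
Step 2: Merge E(14) + D(20) = 34
Step 3: Merge (B+G)(22) + (E+D)(34) = 56
Read each symbol's code off the tree from the root (left child = 0, right child = 1).

Codes:
  G: 01 (length 2)
  B: 00 (length 2)
  D: 11 (length 2)
  E: 10 (length 2)
Average code length: 112/56 = 2.0000 bits/symbol


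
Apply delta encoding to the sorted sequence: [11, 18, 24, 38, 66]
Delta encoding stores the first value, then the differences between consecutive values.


First value: 11
Deltas:
  18 - 11 = 7
  24 - 18 = 6
  38 - 24 = 14
  66 - 38 = 28


Delta encoded: [11, 7, 6, 14, 28]


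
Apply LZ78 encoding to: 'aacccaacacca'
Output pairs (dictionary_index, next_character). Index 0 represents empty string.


LZ78 encoding steps:
Dictionary: {0: ''}
Step 1: w='' (idx 0), next='a' -> output (0, 'a'), add 'a' as idx 1
Step 2: w='a' (idx 1), next='c' -> output (1, 'c'), add 'ac' as idx 2
Step 3: w='' (idx 0), next='c' -> output (0, 'c'), add 'c' as idx 3
Step 4: w='c' (idx 3), next='a' -> output (3, 'a'), add 'ca' as idx 4
Step 5: w='ac' (idx 2), next='a' -> output (2, 'a'), add 'aca' as idx 5
Step 6: w='c' (idx 3), next='c' -> output (3, 'c'), add 'cc' as idx 6
Step 7: w='a' (idx 1), end of input -> output (1, '')


Encoded: [(0, 'a'), (1, 'c'), (0, 'c'), (3, 'a'), (2, 'a'), (3, 'c'), (1, '')]


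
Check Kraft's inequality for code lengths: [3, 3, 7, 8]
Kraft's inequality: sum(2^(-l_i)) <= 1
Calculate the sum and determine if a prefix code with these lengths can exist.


Sum = 2^(-3) + 2^(-3) + 2^(-7) + 2^(-8)
    = 0.125 + 0.125 + 0.0078125 + 0.00390625
    = 67/256 = 0.26171875
Since 0.26171875 <= 1, Kraft's inequality IS satisfied.
A prefix code with these lengths CAN exist.

Kraft sum = 0.26171875. Satisfied.


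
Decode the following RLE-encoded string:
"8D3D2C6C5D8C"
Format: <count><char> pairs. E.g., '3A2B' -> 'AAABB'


Expanding each <count><char> pair:
  8D -> 'DDDDDDDD'
  3D -> 'DDD'
  2C -> 'CC'
  6C -> 'CCCCCC'
  5D -> 'DDDDD'
  8C -> 'CCCCCCCC'

Decoded = DDDDDDDDDDDCCCCCCCCDDDDDCCCCCCCC


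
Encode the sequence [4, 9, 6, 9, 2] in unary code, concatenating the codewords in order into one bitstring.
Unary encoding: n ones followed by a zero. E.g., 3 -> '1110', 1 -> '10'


Encode each number as n ones followed by a terminating 0:
  4 -> 11110 (5 bits)
  9 -> 1111111110 (10 bits)
  6 -> 1111110 (7 bits)
  9 -> 1111111110 (10 bits)
  2 -> 110 (3 bits)
Total length = 5 + 10 + 7 + 10 + 3 = 35 bits.

Unary([4, 9, 6, 9, 2]) = 11110111111111011111101111111110110 (35 bits)


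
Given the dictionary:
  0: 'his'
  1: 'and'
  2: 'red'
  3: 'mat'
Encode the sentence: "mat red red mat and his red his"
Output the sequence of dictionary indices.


Look up each word in the dictionary:
  'mat' -> 3
  'red' -> 2
  'red' -> 2
  'mat' -> 3
  'and' -> 1
  'his' -> 0
  'red' -> 2
  'his' -> 0

Encoded: [3, 2, 2, 3, 1, 0, 2, 0]


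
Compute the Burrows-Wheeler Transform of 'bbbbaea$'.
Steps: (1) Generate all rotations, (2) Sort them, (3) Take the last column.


Rotations (sorted):
  0: $bbbbaea -> last char: a
  1: a$bbbbae -> last char: e
  2: aea$bbbb -> last char: b
  3: baea$bbb -> last char: b
  4: bbaea$bb -> last char: b
  5: bbbaea$b -> last char: b
  6: bbbbaea$ -> last char: $
  7: ea$bbbba -> last char: a


BWT = aebbbb$a


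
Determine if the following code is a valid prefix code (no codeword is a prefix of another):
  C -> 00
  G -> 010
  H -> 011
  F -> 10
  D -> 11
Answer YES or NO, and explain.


Checking each pair (does one codeword prefix another?):
  C='00' vs G='010': no prefix
  C='00' vs H='011': no prefix
  C='00' vs F='10': no prefix
  C='00' vs D='11': no prefix
  G='010' vs C='00': no prefix
  G='010' vs H='011': no prefix
  G='010' vs F='10': no prefix
  G='010' vs D='11': no prefix
  H='011' vs C='00': no prefix
  H='011' vs G='010': no prefix
  H='011' vs F='10': no prefix
  H='011' vs D='11': no prefix
  F='10' vs C='00': no prefix
  F='10' vs G='010': no prefix
  F='10' vs H='011': no prefix
  F='10' vs D='11': no prefix
  D='11' vs C='00': no prefix
  D='11' vs G='010': no prefix
  D='11' vs H='011': no prefix
  D='11' vs F='10': no prefix
No violation found over all pairs.

YES -- this is a valid prefix code. No codeword is a prefix of any other codeword.


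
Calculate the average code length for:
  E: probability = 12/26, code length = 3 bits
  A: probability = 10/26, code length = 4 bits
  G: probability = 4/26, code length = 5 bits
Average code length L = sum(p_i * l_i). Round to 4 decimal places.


Weighted contributions p_i * l_i:
  E: (12/26) * 3 = 36/26
  A: (10/26) * 4 = 40/26
  G: (4/26) * 5 = 20/26
Sum = (36 + 40 + 20)/26 = 96/26

L = 96/26 = 3.6923 bits/symbol


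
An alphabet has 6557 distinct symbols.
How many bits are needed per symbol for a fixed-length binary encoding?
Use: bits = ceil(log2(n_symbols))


log2(6557) = 12.6788
Bracket: 2^12 = 4096 < 6557 <= 2^13 = 8192
So ceil(log2(6557)) = 13

bits = ceil(log2(6557)) = ceil(12.6788) = 13 bits


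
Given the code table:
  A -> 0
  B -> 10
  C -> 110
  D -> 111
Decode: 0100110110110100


Decoding:
0 -> A
10 -> B
0 -> A
110 -> C
110 -> C
110 -> C
10 -> B
0 -> A


Result: ABACCCBA


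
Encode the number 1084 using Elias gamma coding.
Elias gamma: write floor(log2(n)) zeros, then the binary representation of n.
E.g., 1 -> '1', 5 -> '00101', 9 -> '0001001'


num_bits = floor(log2(1084)) + 1 = 11
leading_zeros = num_bits - 1 = 10
binary(1084) = 10000111100

Elias gamma(1084) = '0000000000' + '10000111100' = 000000000010000111100 (21 bits)


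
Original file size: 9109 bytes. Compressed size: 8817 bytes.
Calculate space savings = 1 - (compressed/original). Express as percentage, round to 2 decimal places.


ratio = compressed/original = 8817/9109 = 0.967944
savings = 1 - ratio = 1 - 0.967944 = 0.032056
as a percentage: 0.032056 * 100 = 3.21%

Space savings = 1 - 8817/9109 = 3.21%


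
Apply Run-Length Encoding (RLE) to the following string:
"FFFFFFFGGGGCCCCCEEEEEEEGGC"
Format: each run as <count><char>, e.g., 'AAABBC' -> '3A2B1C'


Scanning runs left to right:
  i=0: run of 'F' x 7 -> '7F'
  i=7: run of 'G' x 4 -> '4G'
  i=11: run of 'C' x 5 -> '5C'
  i=16: run of 'E' x 7 -> '7E'
  i=23: run of 'G' x 2 -> '2G'
  i=25: run of 'C' x 1 -> '1C'

RLE = 7F4G5C7E2G1C


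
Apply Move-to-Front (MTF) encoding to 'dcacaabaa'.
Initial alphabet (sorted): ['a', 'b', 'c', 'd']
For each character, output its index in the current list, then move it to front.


MTF encoding:
'd': index 3 in ['a', 'b', 'c', 'd'] -> ['d', 'a', 'b', 'c']
'c': index 3 in ['d', 'a', 'b', 'c'] -> ['c', 'd', 'a', 'b']
'a': index 2 in ['c', 'd', 'a', 'b'] -> ['a', 'c', 'd', 'b']
'c': index 1 in ['a', 'c', 'd', 'b'] -> ['c', 'a', 'd', 'b']
'a': index 1 in ['c', 'a', 'd', 'b'] -> ['a', 'c', 'd', 'b']
'a': index 0 in ['a', 'c', 'd', 'b'] -> ['a', 'c', 'd', 'b']
'b': index 3 in ['a', 'c', 'd', 'b'] -> ['b', 'a', 'c', 'd']
'a': index 1 in ['b', 'a', 'c', 'd'] -> ['a', 'b', 'c', 'd']
'a': index 0 in ['a', 'b', 'c', 'd'] -> ['a', 'b', 'c', 'd']


Output: [3, 3, 2, 1, 1, 0, 3, 1, 0]


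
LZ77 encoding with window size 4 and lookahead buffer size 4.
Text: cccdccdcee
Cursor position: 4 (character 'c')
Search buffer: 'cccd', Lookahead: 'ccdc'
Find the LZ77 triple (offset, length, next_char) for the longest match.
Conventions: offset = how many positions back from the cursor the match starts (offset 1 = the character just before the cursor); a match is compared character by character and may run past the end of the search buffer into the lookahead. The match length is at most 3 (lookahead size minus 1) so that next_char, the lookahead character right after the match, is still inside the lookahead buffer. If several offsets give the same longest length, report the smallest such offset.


Try each offset into the search buffer:
  offset=1 (pos 3, char 'd'): match length 0
  offset=2 (pos 2, char 'c'): match length 1
  offset=3 (pos 1, char 'c'): match length 3
  offset=4 (pos 0, char 'c'): match length 2
Longest match has length 3 at offset 3.
next_char = character at position 4 + 3 = 7 -> 'c'

Best match: offset=3, length=3 (matching 'ccd' starting at position 1)
LZ77 triple: (3, 3, 'c')


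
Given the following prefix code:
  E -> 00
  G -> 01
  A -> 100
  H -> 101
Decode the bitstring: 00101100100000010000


Decoding step by step:
Bits 00 -> E
Bits 101 -> H
Bits 100 -> A
Bits 100 -> A
Bits 00 -> E
Bits 00 -> E
Bits 100 -> A
Bits 00 -> E


Decoded message: EHAAEEAE


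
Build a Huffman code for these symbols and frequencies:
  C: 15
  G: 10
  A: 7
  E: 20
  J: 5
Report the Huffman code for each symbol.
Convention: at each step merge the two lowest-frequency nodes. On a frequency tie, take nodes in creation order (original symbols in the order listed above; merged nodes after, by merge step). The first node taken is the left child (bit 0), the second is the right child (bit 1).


Huffman tree construction:
Step 1: Merge J(5) + A(7) = 12
Step 2: Merge G(10) + (J+A)(12) = 22
Step 3: Merge C(15) + E(20) = 35
Step 4: Merge (G+(J+A))(22) + (C+E)(35) = 57
Read each symbol's code off the tree from the root (left child = 0, right child = 1).

Codes:
  C: 10 (length 2)
  G: 00 (length 2)
  A: 011 (length 3)
  E: 11 (length 2)
  J: 010 (length 3)
Average code length: 126/57 = 2.2105 bits/symbol


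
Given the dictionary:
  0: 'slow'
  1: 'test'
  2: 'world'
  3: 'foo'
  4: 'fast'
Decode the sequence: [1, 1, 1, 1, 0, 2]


Look up each index in the dictionary:
  1 -> 'test'
  1 -> 'test'
  1 -> 'test'
  1 -> 'test'
  0 -> 'slow'
  2 -> 'world'

Decoded: "test test test test slow world"


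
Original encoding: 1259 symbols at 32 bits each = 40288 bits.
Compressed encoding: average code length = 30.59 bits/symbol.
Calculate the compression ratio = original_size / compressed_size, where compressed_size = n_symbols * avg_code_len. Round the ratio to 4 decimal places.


original_size = n_symbols * orig_bits = 1259 * 32 = 40288 bits
compressed_size = n_symbols * avg_code_len = 1259 * 30.59 = 38512.81 bits
ratio = original_size / compressed_size = 40288 / 38512.81 = 1.0461

Compression ratio = 1.0461
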